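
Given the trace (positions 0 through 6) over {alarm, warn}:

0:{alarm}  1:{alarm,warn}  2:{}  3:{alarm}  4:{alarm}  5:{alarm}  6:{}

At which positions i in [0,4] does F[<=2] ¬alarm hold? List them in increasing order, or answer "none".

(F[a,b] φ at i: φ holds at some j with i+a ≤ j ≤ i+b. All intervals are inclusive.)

Evaluate at each i in [0,4]:
  i=0: ✓ (witness j=2)
  i=1: ✓ (witness j=2)
  i=2: ✓ (witness j=2)
  i=3: ✗ (none in [3,5])
  i=4: ✓ (witness j=6)

0, 1, 2, 4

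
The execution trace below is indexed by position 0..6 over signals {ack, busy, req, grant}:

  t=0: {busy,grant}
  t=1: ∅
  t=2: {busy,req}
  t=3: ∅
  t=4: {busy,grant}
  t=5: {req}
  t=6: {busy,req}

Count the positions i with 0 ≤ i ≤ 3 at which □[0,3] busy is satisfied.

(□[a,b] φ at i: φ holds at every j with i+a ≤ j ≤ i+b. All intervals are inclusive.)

Evaluate at each i in [0,3]:
  i=0: ✗ (fails at j=1)
  i=1: ✗ (fails at j=1)
  i=2: ✗ (fails at j=3)
  i=3: ✗ (fails at j=3)
Positions where it holds: {} → 0.

0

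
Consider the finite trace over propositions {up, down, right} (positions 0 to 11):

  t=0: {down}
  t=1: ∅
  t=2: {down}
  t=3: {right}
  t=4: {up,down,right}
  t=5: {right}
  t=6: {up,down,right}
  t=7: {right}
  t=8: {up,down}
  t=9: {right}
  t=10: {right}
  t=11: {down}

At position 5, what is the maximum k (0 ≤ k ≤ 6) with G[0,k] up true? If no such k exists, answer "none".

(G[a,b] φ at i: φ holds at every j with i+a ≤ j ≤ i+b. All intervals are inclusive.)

up must hold from j=5 onward; find where it first fails.
  j=5: fails → no k works.

none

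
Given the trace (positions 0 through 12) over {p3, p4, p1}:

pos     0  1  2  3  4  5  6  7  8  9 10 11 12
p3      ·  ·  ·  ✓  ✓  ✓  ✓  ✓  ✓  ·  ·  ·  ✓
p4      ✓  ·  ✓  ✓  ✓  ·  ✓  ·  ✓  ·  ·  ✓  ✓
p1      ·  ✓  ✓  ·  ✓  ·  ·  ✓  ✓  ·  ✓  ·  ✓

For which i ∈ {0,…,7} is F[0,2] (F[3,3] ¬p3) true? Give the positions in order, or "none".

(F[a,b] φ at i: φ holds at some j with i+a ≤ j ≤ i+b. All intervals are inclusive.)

Evaluate at each i in [0,7]:
  i=0: ✗ (none in [0,2])
  i=1: ✗ (none in [1,3])
  i=2: ✗ (none in [2,4])
  i=3: ✗ (none in [3,5])
  i=4: ✓ (witness j=6)
  i=5: ✓ (witness j=6)
  i=6: ✓ (witness j=6)
  i=7: ✓ (witness j=7)

4, 5, 6, 7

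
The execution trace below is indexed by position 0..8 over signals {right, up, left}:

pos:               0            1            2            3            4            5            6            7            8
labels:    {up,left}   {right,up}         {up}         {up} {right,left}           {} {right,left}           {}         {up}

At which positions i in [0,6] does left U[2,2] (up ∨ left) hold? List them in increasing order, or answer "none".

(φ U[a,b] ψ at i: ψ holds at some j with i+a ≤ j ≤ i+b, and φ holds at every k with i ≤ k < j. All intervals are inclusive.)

Evaluate at each i in [0,6]:
  i=0: ✗ (lhs fails at k=1 before rhs at j=2)
  i=1: ✗ (lhs fails at k=1 before rhs at j=3)
  i=2: ✗ (lhs fails at k=2 before rhs at j=4)
  i=3: ✗ (no rhs in [5,5])
  i=4: ✗ (lhs fails at k=5 before rhs at j=6)
  i=5: ✗ (no rhs in [7,7])
  i=6: ✗ (lhs fails at k=7 before rhs at j=8)

none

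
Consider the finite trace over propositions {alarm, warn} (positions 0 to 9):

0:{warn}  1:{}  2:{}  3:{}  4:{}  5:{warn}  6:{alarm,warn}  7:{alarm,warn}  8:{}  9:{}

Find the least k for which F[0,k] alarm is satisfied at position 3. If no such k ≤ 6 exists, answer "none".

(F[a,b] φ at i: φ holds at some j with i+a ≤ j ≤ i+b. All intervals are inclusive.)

3

Scan j = 3,4,… for alarm:
  j=3: fails
  j=4: fails
  j=5: fails
  j=6: holds
First hit at j=6, so smallest k = 6-3 = 3.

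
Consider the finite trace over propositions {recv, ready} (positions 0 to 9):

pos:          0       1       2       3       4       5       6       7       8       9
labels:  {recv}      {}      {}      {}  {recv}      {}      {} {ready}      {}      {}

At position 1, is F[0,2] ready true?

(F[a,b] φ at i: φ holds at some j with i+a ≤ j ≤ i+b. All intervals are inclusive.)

Does not hold

Check ready at each j in [1,3]:
  j=1: false
  j=2: false
  j=3: false
No position in the window satisfies it → formula fails.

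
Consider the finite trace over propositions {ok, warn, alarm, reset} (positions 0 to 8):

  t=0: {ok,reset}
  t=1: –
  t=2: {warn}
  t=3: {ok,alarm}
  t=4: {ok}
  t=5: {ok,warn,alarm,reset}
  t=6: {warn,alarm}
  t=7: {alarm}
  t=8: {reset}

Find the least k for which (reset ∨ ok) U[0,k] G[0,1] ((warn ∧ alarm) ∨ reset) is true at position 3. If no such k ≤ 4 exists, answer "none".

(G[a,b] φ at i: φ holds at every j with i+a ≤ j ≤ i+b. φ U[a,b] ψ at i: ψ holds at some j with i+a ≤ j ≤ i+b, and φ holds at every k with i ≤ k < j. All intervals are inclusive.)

2

Need earliest j ≥ 3 with G[0,1] ((warn ∧ alarm) ∨ reset), and (reset ∨ ok) at every k in [3,j-1].
  j=3: rhs fails.
  j=4: rhs fails.
  j=5: rhs holds; lhs holds on [3,4]. k = 2.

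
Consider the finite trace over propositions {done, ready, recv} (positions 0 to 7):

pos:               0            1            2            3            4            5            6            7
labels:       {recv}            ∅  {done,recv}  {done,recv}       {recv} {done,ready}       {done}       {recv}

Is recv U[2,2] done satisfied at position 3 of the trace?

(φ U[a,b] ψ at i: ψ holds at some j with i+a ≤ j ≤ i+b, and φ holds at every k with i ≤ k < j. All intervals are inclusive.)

Need some j in [5,5] with done, and recv at every k in [3,j-1].
  j=5: done holds; recv holds at every k in [3,4] → satisfied.

Yes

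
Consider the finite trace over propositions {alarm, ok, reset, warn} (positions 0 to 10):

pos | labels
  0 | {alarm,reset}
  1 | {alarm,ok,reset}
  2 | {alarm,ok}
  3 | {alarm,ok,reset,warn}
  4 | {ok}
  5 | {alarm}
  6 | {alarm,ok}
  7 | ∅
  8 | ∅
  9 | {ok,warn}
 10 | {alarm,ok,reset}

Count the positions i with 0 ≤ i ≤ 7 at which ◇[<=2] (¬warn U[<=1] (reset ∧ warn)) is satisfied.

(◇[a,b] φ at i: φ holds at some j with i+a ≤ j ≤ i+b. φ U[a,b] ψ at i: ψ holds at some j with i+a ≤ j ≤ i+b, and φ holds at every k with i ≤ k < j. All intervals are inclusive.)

4

Evaluate at each i in [0,7]:
  i=0: ✓ (witness j=2)
  i=1: ✓ (witness j=2)
  i=2: ✓ (witness j=2)
  i=3: ✓ (witness j=3)
  i=4: ✗ (none in [4,6])
  i=5: ✗ (none in [5,7])
  i=6: ✗ (none in [6,8])
  i=7: ✗ (none in [7,9])
Positions where it holds: {0, 1, 2, 3} → 4.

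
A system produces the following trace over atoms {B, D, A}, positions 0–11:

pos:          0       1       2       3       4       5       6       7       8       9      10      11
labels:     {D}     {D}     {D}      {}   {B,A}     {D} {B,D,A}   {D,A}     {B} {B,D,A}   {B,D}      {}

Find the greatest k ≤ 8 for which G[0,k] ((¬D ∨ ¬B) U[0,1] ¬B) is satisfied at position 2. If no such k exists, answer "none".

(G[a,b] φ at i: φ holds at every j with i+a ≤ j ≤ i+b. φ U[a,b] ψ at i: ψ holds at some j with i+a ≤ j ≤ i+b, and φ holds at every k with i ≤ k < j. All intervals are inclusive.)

3

((¬D ∨ ¬B) U[0,1] ¬B) must hold from j=2 onward; find where it first fails.
  j=2: holds
  j=3: holds
  j=4: holds
  j=5: holds
  j=6: fails
Holds on [2,5], so largest k = 3.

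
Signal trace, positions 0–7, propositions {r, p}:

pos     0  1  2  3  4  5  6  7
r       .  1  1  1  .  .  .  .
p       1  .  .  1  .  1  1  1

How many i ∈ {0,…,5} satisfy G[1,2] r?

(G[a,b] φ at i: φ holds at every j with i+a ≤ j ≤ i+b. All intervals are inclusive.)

Evaluate at each i in [0,5]:
  i=0: ✓ (all of [1,2])
  i=1: ✓ (all of [2,3])
  i=2: ✗ (fails at j=4)
  i=3: ✗ (fails at j=4)
  i=4: ✗ (fails at j=5)
  i=5: ✗ (fails at j=6)
Positions where it holds: {0, 1} → 2.

2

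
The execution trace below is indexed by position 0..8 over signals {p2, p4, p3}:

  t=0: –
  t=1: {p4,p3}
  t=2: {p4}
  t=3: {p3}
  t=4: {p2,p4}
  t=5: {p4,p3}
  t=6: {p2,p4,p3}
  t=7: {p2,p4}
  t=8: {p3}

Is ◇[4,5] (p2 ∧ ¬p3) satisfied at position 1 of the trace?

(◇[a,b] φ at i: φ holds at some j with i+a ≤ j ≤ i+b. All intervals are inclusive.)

Check (p2 ∧ ¬p3) at each j in [5,6]:
  j=5: false
  j=6: false
No position in the window satisfies it → formula fails.

False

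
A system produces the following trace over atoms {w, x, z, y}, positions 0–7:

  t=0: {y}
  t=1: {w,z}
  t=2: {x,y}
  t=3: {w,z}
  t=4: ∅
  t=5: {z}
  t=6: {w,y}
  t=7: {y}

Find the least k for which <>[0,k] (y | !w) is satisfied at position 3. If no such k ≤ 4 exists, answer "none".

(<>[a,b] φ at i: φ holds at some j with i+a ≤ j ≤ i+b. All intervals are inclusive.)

Scan j = 3,4,… for (y | !w):
  j=3: fails
  j=4: holds
First hit at j=4, so smallest k = 4-3 = 1.

1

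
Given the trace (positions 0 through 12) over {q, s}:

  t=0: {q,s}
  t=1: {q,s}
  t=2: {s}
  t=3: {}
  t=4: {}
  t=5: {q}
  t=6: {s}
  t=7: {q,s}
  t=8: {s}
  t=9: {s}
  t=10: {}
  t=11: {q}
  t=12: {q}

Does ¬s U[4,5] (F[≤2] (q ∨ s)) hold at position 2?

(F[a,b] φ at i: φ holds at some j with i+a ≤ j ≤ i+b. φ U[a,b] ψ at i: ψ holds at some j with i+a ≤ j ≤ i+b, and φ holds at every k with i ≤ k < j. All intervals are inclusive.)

Does not hold

Need some j in [6,7] with F[≤2] (q ∨ s), and ¬s at every k in [2,j-1].
  j=6: F[≤2] (q ∨ s) holds, but ¬s fails at k=2 → not this j.
  j=7: F[≤2] (q ∨ s) holds, but ¬s fails at k=2 → not this j.
No j in the window works → until fails.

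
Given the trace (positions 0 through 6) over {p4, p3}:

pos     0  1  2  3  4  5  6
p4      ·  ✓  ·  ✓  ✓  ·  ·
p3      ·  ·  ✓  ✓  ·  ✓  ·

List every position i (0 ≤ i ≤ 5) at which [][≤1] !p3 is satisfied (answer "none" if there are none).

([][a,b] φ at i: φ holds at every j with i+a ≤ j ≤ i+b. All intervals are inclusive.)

Evaluate at each i in [0,5]:
  i=0: ✓ (all of [0,1])
  i=1: ✗ (fails at j=2)
  i=2: ✗ (fails at j=2)
  i=3: ✗ (fails at j=3)
  i=4: ✗ (fails at j=5)
  i=5: ✗ (fails at j=5)

0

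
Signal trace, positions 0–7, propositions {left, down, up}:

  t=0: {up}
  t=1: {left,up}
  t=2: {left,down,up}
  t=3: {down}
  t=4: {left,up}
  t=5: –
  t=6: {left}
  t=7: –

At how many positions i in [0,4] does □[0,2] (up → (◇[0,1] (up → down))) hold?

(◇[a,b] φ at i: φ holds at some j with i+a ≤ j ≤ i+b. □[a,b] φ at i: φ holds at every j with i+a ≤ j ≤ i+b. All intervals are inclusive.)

Evaluate at each i in [0,4]:
  i=0: ✗ (fails at j=0)
  i=1: ✓ (all of [1,3])
  i=2: ✓ (all of [2,4])
  i=3: ✓ (all of [3,5])
  i=4: ✓ (all of [4,6])
Positions where it holds: {1, 2, 3, 4} → 4.

4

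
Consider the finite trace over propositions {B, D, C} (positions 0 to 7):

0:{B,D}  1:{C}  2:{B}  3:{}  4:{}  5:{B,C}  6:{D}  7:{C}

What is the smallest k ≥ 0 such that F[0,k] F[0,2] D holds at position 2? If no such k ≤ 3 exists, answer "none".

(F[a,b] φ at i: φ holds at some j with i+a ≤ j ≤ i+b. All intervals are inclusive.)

Scan j = 2,3,… for F[0,2] D:
  j=2: fails
  j=3: fails
  j=4: holds
First hit at j=4, so smallest k = 4-2 = 2.

2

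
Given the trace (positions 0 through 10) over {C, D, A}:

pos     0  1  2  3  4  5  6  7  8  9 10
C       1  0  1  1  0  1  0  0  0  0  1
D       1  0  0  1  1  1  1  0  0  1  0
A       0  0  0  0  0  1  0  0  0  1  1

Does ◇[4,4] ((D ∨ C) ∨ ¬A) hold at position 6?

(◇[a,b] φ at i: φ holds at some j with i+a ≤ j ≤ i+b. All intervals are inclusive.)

True

Check ((D ∨ C) ∨ ¬A) at each j in [10,10]:
  j=10: true
Found at j=10 → formula holds.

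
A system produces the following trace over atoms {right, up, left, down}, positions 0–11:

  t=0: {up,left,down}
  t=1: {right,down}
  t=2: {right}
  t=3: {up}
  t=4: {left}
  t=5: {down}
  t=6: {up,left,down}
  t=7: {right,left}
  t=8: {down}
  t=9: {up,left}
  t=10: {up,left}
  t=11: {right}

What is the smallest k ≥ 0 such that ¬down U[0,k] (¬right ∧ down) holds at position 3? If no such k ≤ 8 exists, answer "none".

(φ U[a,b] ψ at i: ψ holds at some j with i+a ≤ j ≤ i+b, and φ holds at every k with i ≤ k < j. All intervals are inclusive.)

2

Need earliest j ≥ 3 with (¬right ∧ down), and ¬down at every k in [3,j-1].
  j=3: rhs fails.
  j=4: rhs fails.
  j=5: rhs holds; lhs holds on [3,4]. k = 2.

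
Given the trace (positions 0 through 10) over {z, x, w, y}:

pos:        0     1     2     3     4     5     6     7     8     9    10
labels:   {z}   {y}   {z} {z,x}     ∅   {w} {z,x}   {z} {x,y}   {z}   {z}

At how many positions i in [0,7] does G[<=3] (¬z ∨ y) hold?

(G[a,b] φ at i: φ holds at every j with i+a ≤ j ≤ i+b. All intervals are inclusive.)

0

Evaluate at each i in [0,7]:
  i=0: ✗ (fails at j=0)
  i=1: ✗ (fails at j=2)
  i=2: ✗ (fails at j=2)
  i=3: ✗ (fails at j=3)
  i=4: ✗ (fails at j=6)
  i=5: ✗ (fails at j=6)
  i=6: ✗ (fails at j=6)
  i=7: ✗ (fails at j=7)
Positions where it holds: {} → 0.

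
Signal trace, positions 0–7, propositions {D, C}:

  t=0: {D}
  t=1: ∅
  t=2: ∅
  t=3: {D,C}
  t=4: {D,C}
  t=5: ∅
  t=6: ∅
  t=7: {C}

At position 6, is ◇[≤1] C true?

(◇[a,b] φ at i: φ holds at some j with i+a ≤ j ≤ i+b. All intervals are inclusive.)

True

Check C at each j in [6,7]:
  j=6: false
  j=7: true
Found at j=7 → formula holds.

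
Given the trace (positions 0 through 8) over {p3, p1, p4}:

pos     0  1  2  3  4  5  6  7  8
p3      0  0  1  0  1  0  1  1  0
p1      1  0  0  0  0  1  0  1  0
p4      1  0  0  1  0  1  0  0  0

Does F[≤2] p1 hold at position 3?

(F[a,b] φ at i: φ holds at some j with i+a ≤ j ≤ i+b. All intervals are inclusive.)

Check p1 at each j in [3,5]:
  j=3: false
  j=4: false
  j=5: true
Found at j=5 → formula holds.

Holds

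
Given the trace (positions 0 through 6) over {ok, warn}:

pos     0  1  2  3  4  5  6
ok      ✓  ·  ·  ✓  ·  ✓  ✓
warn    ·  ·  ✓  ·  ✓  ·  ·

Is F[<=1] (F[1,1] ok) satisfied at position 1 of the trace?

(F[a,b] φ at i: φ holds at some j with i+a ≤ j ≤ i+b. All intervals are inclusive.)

True

Check F[1,1] ok at each j in [1,2]:
  j=1: fails (none in [2,2])
  j=2: holds (witness at 3)
Found at j=2 → formula holds.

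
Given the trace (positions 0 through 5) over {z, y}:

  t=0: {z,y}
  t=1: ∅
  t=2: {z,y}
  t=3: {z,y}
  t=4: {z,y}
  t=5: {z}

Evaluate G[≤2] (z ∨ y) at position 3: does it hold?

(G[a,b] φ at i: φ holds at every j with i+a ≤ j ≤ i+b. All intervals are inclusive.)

Holds

Check (z ∨ y) at every j in [3,5]:
  j=3: true
  j=4: true
  j=5: true
All positions satisfy it → formula holds.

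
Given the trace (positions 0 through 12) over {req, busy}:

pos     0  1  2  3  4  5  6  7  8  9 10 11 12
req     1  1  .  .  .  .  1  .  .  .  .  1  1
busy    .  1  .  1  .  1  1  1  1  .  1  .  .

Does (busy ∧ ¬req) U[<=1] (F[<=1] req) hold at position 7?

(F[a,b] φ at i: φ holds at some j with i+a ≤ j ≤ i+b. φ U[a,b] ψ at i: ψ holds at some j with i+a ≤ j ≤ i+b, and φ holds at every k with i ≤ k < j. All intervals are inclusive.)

Need some j in [7,8] with F[<=1] req, and (busy ∧ ¬req) at every k in [7,j-1].
  j=7: F[<=1] req — fails (none in [7,8]).
  j=8: F[<=1] req — fails (none in [8,9]).
No j in the window works → until fails.

False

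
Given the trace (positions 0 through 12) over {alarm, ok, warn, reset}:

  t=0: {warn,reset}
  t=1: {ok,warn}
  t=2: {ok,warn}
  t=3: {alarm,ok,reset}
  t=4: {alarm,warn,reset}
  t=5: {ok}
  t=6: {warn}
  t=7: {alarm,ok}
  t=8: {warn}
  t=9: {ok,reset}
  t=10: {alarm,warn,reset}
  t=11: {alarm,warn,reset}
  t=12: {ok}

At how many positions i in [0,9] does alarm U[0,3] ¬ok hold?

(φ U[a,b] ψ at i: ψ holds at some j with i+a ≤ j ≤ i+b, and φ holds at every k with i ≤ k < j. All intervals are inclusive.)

Evaluate at each i in [0,9]:
  i=0: ✓ (rhs at j=0)
  i=1: ✗ (lhs fails at k=1 before rhs at j=4)
  i=2: ✗ (lhs fails at k=2 before rhs at j=4)
  i=3: ✓ (rhs at j=4; lhs holds on [3,3])
  i=4: ✓ (rhs at j=4)
  i=5: ✗ (lhs fails at k=5 before rhs at j=6)
  i=6: ✓ (rhs at j=6)
  i=7: ✓ (rhs at j=8; lhs holds on [7,7])
  i=8: ✓ (rhs at j=8)
  i=9: ✗ (lhs fails at k=9 before rhs at j=10)
Positions where it holds: {0, 3, 4, 6, 7, 8} → 6.

6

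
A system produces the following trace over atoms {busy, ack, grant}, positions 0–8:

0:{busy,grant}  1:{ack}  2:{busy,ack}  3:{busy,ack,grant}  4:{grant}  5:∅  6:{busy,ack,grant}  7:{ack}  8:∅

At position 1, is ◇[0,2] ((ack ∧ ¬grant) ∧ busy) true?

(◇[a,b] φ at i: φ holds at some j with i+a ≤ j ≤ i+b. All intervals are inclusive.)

Check ((ack ∧ ¬grant) ∧ busy) at each j in [1,3]:
  j=1: false
  j=2: true
  j=3: false
Found at j=2 → formula holds.

True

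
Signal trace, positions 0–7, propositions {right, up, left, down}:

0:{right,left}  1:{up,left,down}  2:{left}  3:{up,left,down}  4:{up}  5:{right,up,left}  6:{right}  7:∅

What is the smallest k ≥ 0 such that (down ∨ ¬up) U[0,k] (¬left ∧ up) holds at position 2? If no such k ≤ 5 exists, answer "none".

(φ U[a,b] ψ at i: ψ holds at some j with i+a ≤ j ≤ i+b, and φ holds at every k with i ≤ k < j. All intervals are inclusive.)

2

Need earliest j ≥ 2 with (¬left ∧ up), and (down ∨ ¬up) at every k in [2,j-1].
  j=2: rhs fails.
  j=3: rhs fails.
  j=4: rhs holds; lhs holds on [2,3]. k = 2.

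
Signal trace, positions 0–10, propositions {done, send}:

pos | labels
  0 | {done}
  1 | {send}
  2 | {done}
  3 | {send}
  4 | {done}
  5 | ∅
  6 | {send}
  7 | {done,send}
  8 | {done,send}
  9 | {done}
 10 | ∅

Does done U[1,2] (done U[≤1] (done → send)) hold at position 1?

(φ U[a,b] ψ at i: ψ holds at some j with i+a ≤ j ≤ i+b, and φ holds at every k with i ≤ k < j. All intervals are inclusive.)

Need some j in [2,3] with (done U[≤1] (done → send)), and done at every k in [1,j-1].
  j=2: (done U[≤1] (done → send)) holds, but done fails at k=1 → not this j.
  j=3: (done U[≤1] (done → send)) holds, but done fails at k=1 → not this j.
No j in the window works → until fails.

No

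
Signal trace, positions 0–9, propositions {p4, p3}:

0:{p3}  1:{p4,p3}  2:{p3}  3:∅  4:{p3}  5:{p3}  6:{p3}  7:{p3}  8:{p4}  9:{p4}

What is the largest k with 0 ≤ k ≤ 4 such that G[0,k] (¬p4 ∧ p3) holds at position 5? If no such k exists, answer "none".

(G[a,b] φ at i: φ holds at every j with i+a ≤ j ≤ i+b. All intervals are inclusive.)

(¬p4 ∧ p3) must hold from j=5 onward; find where it first fails.
  j=5: holds
  j=6: holds
  j=7: holds
  j=8: fails
Holds on [5,7], so largest k = 2.

2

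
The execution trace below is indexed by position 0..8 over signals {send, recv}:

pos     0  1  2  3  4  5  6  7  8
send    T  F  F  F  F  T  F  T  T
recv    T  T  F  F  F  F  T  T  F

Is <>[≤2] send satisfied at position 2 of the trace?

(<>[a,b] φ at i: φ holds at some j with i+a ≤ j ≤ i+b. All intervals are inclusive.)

Check send at each j in [2,4]:
  j=2: false
  j=3: false
  j=4: false
No position in the window satisfies it → formula fails.

No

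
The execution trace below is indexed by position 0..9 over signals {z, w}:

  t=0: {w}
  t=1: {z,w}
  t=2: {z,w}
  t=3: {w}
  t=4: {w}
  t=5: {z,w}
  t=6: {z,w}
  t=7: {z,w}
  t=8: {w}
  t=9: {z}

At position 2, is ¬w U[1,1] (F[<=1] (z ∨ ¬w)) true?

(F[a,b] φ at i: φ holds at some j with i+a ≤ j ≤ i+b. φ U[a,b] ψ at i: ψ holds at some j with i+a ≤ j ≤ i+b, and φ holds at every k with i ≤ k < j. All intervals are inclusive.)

Need some j in [3,3] with F[<=1] (z ∨ ¬w), and ¬w at every k in [2,j-1].
  j=3: F[<=1] (z ∨ ¬w) — fails (none in [3,4]).
No j in the window works → until fails.

False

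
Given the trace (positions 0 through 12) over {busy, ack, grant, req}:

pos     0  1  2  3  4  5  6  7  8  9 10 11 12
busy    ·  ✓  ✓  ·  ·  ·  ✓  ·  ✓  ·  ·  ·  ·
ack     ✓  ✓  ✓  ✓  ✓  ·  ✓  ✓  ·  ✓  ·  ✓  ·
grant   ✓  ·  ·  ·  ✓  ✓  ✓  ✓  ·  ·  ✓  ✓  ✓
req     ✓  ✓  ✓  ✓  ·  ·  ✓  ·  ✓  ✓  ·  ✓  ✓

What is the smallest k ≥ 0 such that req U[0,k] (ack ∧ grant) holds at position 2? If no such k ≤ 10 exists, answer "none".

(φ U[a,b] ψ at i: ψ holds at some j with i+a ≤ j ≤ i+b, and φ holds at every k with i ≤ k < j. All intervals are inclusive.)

2

Need earliest j ≥ 2 with (ack ∧ grant), and req at every k in [2,j-1].
  j=2: rhs fails.
  j=3: rhs fails.
  j=4: rhs holds; lhs holds on [2,3]. k = 2.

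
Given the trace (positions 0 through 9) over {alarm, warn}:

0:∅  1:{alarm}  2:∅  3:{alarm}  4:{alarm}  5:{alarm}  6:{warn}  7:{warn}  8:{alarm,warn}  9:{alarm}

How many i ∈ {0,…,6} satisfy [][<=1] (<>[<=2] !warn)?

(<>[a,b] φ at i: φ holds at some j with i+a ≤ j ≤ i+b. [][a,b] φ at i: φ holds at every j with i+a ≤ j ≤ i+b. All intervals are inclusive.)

5

Evaluate at each i in [0,6]:
  i=0: ✓ (all of [0,1])
  i=1: ✓ (all of [1,2])
  i=2: ✓ (all of [2,3])
  i=3: ✓ (all of [3,4])
  i=4: ✓ (all of [4,5])
  i=5: ✗ (fails at j=6)
  i=6: ✗ (fails at j=6)
Positions where it holds: {0, 1, 2, 3, 4} → 5.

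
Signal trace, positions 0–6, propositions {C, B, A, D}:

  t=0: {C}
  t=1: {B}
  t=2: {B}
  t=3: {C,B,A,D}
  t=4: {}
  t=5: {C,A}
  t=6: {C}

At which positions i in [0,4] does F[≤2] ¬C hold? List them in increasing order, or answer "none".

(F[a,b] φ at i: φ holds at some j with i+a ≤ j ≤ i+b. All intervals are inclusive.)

0, 1, 2, 3, 4

Evaluate at each i in [0,4]:
  i=0: ✓ (witness j=1)
  i=1: ✓ (witness j=1)
  i=2: ✓ (witness j=2)
  i=3: ✓ (witness j=4)
  i=4: ✓ (witness j=4)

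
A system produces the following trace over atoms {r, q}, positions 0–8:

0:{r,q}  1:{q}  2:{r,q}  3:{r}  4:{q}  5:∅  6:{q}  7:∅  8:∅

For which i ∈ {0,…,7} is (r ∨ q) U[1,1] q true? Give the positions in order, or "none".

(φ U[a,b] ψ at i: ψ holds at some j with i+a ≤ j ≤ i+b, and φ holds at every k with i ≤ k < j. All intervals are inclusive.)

0, 1, 3

Evaluate at each i in [0,7]:
  i=0: ✓ (rhs at j=1; lhs holds on [0,0])
  i=1: ✓ (rhs at j=2; lhs holds on [1,1])
  i=2: ✗ (no rhs in [3,3])
  i=3: ✓ (rhs at j=4; lhs holds on [3,3])
  i=4: ✗ (no rhs in [5,5])
  i=5: ✗ (lhs fails at k=5 before rhs at j=6)
  i=6: ✗ (no rhs in [7,7])
  i=7: ✗ (no rhs in [8,8])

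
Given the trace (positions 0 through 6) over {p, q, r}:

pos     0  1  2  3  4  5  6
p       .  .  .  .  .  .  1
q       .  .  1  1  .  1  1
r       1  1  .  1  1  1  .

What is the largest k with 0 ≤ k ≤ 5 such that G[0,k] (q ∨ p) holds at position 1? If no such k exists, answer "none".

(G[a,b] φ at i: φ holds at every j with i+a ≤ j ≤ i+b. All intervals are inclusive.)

(q ∨ p) must hold from j=1 onward; find where it first fails.
  j=1: fails → no k works.

none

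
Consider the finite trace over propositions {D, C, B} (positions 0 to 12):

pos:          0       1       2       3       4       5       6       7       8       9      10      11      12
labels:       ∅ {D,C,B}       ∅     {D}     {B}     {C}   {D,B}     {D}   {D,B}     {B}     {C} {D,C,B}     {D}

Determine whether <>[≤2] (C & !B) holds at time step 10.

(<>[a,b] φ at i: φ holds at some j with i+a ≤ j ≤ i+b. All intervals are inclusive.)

Check (C & !B) at each j in [10,12]:
  j=10: true
  j=11: false
  j=12: false
Found at j=10 → formula holds.

Yes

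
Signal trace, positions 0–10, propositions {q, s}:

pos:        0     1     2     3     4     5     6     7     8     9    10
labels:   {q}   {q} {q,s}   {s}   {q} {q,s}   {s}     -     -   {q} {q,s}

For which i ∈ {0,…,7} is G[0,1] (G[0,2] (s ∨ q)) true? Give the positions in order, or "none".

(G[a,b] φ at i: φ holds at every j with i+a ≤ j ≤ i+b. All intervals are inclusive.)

0, 1, 2, 3

Evaluate at each i in [0,7]:
  i=0: ✓ (all of [0,1])
  i=1: ✓ (all of [1,2])
  i=2: ✓ (all of [2,3])
  i=3: ✓ (all of [3,4])
  i=4: ✗ (fails at j=5)
  i=5: ✗ (fails at j=5)
  i=6: ✗ (fails at j=6)
  i=7: ✗ (fails at j=7)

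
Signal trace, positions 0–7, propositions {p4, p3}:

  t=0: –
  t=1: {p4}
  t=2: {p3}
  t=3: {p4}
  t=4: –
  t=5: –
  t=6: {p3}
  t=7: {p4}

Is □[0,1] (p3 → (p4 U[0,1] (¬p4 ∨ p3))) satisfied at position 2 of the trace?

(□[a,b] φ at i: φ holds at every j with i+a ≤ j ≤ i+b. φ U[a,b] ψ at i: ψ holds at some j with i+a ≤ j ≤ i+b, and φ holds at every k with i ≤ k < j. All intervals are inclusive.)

Yes

Check (p3 → (p4 U[0,1] (¬p4 ∨ p3))) at every j in [2,3]:
  j=2: antecedent true; consequent holds → ✓
  j=3: antecedent false → ✓
All positions satisfy it → formula holds.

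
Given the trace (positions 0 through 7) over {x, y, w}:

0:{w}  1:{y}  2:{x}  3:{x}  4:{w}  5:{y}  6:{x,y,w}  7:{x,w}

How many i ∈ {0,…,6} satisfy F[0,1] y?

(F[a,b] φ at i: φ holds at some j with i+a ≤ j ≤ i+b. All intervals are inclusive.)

Evaluate at each i in [0,6]:
  i=0: ✓ (witness j=1)
  i=1: ✓ (witness j=1)
  i=2: ✗ (none in [2,3])
  i=3: ✗ (none in [3,4])
  i=4: ✓ (witness j=5)
  i=5: ✓ (witness j=5)
  i=6: ✓ (witness j=6)
Positions where it holds: {0, 1, 4, 5, 6} → 5.

5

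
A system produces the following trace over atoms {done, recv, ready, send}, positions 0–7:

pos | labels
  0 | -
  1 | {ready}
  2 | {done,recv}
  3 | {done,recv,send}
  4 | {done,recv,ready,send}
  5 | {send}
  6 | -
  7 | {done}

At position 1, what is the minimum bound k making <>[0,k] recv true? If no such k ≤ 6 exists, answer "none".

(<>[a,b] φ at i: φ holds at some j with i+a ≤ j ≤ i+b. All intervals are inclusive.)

1

Scan j = 1,2,… for recv:
  j=1: fails
  j=2: holds
First hit at j=2, so smallest k = 2-1 = 1.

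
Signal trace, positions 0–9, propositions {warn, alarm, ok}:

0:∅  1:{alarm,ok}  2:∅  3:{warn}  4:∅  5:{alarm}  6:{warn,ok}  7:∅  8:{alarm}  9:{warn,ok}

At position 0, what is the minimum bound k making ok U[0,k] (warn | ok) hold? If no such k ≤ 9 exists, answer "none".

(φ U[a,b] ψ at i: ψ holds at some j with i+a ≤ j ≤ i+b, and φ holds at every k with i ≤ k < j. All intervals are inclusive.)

Need earliest j ≥ 0 with (warn | ok), and ok at every k in [0,j-1].
  j=0: rhs fails.
  j=1: rhs holds but lhs fails at k=0.
  j=2: rhs fails.
  j=3: rhs holds but lhs fails at k=0.
  j=4: rhs fails.
  j=5: rhs fails.
  j=6: rhs holds but lhs fails at k=0.
  j=7: rhs fails.
  j=8: rhs fails.
  j=9: rhs holds but lhs fails at k=0.
No witness within the range → none.

none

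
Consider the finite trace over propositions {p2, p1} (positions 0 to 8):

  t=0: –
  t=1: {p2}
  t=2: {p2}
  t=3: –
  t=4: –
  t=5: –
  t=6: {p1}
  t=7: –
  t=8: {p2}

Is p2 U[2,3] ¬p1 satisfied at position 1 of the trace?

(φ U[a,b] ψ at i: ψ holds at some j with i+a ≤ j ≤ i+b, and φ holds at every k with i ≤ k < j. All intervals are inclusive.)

Need some j in [3,4] with ¬p1, and p2 at every k in [1,j-1].
  j=3: ¬p1 holds; p2 holds at every k in [1,2] → satisfied.

Holds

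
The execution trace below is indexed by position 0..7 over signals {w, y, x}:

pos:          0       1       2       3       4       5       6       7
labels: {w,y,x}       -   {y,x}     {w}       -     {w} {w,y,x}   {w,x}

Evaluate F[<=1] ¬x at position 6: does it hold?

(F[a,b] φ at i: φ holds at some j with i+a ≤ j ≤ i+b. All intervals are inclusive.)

Does not hold

Check ¬x at each j in [6,7]:
  j=6: false
  j=7: false
No position in the window satisfies it → formula fails.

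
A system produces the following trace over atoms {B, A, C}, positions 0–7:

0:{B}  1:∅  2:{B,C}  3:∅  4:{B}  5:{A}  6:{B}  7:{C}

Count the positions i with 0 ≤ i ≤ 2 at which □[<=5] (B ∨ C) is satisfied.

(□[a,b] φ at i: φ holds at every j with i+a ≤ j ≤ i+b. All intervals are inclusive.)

0

Evaluate at each i in [0,2]:
  i=0: ✗ (fails at j=1)
  i=1: ✗ (fails at j=1)
  i=2: ✗ (fails at j=3)
Positions where it holds: {} → 0.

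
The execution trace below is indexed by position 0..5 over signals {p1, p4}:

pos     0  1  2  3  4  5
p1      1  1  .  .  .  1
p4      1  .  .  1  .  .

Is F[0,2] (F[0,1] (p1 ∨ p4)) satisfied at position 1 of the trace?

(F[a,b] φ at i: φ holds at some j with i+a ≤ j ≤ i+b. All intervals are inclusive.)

Yes

Check F[0,1] (p1 ∨ p4) at each j in [1,3]:
  j=1: holds (witness at 1)
  j=2: holds (witness at 3)
  j=3: holds (witness at 3)
Found at j=1 → formula holds.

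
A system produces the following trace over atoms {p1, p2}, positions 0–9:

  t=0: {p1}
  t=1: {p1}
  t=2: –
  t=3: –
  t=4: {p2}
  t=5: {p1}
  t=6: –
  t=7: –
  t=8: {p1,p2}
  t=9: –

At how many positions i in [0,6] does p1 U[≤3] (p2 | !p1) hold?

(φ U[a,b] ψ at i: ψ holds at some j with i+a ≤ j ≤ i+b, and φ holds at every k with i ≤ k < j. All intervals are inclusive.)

Evaluate at each i in [0,6]:
  i=0: ✓ (rhs at j=2; lhs holds on [0,1])
  i=1: ✓ (rhs at j=2; lhs holds on [1,1])
  i=2: ✓ (rhs at j=2)
  i=3: ✓ (rhs at j=3)
  i=4: ✓ (rhs at j=4)
  i=5: ✓ (rhs at j=6; lhs holds on [5,5])
  i=6: ✓ (rhs at j=6)
Positions where it holds: {0, 1, 2, 3, 4, 5, 6} → 7.

7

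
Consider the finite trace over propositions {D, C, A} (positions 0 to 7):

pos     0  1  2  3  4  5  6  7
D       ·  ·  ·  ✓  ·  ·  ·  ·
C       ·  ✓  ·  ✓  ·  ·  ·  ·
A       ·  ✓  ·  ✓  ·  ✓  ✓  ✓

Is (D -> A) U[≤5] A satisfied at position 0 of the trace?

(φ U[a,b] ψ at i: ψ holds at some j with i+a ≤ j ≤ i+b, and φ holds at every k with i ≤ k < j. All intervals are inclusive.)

Need some j in [0,5] with A, and (D -> A) at every k in [0,j-1].
  j=0: A false.
  j=1: A holds; (D -> A) holds at every k in [0,0] → satisfied.

True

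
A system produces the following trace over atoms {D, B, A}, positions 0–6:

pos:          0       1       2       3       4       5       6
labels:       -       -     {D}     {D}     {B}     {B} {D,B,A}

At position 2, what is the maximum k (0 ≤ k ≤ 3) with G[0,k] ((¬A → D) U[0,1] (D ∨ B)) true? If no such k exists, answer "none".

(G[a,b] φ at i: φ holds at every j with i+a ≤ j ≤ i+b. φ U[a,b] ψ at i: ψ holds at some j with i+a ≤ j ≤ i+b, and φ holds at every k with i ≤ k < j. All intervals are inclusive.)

3

((¬A → D) U[0,1] (D ∨ B)) must hold from j=2 onward; find where it first fails.
  j=2: holds
  j=3: holds
  j=4: holds
  j=5: holds
Holds through j=5; largest k = 3.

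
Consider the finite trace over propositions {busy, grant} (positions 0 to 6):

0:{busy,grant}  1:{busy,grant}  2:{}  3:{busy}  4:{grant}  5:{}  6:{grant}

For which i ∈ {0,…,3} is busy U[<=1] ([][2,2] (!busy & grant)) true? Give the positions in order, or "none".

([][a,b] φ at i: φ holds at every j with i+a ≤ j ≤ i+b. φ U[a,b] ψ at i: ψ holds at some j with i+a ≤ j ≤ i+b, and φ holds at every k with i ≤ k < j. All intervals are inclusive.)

1, 2, 3

Evaluate at each i in [0,3]:
  i=0: ✗ (no rhs in [0,1])
  i=1: ✓ (rhs at j=2; lhs holds on [1,1])
  i=2: ✓ (rhs at j=2)
  i=3: ✓ (rhs at j=4; lhs holds on [3,3])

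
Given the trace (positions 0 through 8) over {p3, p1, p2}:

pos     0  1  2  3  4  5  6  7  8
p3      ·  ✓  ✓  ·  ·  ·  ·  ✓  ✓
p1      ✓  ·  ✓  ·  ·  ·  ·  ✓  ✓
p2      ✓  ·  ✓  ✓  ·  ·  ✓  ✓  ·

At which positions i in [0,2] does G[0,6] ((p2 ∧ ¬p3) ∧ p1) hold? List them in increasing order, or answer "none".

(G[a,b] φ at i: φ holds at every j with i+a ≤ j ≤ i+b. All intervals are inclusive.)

Evaluate at each i in [0,2]:
  i=0: ✗ (fails at j=1)
  i=1: ✗ (fails at j=1)
  i=2: ✗ (fails at j=2)

none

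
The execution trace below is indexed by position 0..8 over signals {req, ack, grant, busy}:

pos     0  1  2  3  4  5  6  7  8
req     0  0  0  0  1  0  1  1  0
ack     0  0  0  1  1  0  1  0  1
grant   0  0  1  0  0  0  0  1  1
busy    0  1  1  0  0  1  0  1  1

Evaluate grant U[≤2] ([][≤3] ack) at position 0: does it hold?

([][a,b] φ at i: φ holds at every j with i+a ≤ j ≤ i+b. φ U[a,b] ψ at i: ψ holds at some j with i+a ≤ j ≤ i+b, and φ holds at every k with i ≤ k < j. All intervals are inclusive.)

False

Need some j in [0,2] with [][≤3] ack, and grant at every k in [0,j-1].
  j=0: [][≤3] ack — fails at 0.
  j=1: [][≤3] ack — fails at 1.
  j=2: [][≤3] ack — fails at 2.
No j in the window works → until fails.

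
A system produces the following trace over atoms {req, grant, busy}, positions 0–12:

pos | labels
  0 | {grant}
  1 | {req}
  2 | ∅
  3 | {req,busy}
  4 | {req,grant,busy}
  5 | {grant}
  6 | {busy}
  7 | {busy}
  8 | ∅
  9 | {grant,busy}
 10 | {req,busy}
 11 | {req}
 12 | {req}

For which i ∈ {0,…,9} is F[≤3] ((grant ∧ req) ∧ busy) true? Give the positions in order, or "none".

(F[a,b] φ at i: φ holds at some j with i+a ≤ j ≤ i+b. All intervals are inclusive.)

1, 2, 3, 4

Evaluate at each i in [0,9]:
  i=0: ✗ (none in [0,3])
  i=1: ✓ (witness j=4)
  i=2: ✓ (witness j=4)
  i=3: ✓ (witness j=4)
  i=4: ✓ (witness j=4)
  i=5: ✗ (none in [5,8])
  i=6: ✗ (none in [6,9])
  i=7: ✗ (none in [7,10])
  i=8: ✗ (none in [8,11])
  i=9: ✗ (none in [9,12])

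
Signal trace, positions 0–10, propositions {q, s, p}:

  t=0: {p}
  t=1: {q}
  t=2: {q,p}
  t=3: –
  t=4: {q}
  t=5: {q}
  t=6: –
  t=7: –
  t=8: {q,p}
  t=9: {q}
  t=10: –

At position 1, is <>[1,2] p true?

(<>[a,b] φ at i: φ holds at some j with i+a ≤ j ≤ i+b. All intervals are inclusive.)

Check p at each j in [2,3]:
  j=2: true
  j=3: false
Found at j=2 → formula holds.

True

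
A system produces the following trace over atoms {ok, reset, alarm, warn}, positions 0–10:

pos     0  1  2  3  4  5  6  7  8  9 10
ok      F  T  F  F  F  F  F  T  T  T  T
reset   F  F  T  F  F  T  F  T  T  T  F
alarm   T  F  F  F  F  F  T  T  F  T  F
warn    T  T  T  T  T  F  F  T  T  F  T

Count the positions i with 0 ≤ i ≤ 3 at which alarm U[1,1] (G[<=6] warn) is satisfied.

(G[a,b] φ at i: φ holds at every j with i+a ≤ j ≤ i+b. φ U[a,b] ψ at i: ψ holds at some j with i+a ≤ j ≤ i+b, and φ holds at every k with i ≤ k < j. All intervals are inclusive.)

0

Evaluate at each i in [0,3]:
  i=0: ✗ (no rhs in [1,1])
  i=1: ✗ (no rhs in [2,2])
  i=2: ✗ (no rhs in [3,3])
  i=3: ✗ (no rhs in [4,4])
Positions where it holds: {} → 0.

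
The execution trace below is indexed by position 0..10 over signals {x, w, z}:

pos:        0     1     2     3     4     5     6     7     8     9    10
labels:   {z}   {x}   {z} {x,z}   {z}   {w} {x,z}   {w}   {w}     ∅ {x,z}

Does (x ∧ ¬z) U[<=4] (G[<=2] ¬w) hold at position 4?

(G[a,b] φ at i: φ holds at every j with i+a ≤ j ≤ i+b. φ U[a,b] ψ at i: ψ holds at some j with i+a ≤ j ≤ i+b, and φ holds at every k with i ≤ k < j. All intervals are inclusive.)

False

Need some j in [4,8] with G[<=2] ¬w, and (x ∧ ¬z) at every k in [4,j-1].
  j=4: G[<=2] ¬w — fails at 5.
  j=5: G[<=2] ¬w — fails at 5.
  j=6: G[<=2] ¬w — fails at 7.
  j=7: G[<=2] ¬w — fails at 7.
  j=8: G[<=2] ¬w — fails at 8.
No j in the window works → until fails.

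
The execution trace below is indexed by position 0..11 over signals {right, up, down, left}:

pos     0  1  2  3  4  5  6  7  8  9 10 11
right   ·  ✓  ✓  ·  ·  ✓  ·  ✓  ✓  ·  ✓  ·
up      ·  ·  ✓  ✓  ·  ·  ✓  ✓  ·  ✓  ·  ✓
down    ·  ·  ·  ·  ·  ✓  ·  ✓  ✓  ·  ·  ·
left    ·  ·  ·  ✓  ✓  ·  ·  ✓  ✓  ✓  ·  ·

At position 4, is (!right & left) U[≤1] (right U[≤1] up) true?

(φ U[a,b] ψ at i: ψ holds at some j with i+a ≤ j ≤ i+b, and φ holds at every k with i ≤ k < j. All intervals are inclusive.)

True

Need some j in [4,5] with (right U[≤1] up), and (!right & left) at every k in [4,j-1].
  j=4: (right U[≤1] up) — fails.
  j=5: (right U[≤1] up) holds; (!right & left) holds at every k in [4,4] → satisfied.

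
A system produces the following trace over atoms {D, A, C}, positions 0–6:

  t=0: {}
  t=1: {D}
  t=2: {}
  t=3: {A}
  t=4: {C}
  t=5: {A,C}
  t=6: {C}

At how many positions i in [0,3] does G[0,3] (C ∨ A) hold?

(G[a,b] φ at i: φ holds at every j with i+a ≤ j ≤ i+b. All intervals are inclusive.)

1

Evaluate at each i in [0,3]:
  i=0: ✗ (fails at j=0)
  i=1: ✗ (fails at j=1)
  i=2: ✗ (fails at j=2)
  i=3: ✓ (all of [3,6])
Positions where it holds: {3} → 1.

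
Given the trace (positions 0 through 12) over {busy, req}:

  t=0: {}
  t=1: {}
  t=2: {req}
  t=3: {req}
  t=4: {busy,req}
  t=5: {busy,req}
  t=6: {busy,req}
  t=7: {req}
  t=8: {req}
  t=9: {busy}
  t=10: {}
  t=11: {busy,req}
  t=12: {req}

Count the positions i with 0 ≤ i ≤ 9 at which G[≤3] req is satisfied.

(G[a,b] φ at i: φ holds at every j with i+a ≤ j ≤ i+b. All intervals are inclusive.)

Evaluate at each i in [0,9]:
  i=0: ✗ (fails at j=0)
  i=1: ✗ (fails at j=1)
  i=2: ✓ (all of [2,5])
  i=3: ✓ (all of [3,6])
  i=4: ✓ (all of [4,7])
  i=5: ✓ (all of [5,8])
  i=6: ✗ (fails at j=9)
  i=7: ✗ (fails at j=9)
  i=8: ✗ (fails at j=9)
  i=9: ✗ (fails at j=9)
Positions where it holds: {2, 3, 4, 5} → 4.

4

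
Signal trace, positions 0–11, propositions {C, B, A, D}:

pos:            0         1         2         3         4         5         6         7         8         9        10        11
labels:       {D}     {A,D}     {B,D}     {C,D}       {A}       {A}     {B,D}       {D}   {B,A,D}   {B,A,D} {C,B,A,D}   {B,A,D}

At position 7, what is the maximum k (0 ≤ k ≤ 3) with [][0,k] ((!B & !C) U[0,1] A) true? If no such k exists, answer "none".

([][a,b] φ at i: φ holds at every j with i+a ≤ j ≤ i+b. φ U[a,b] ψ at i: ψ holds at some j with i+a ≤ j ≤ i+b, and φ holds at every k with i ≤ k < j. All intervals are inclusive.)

3

((!B & !C) U[0,1] A) must hold from j=7 onward; find where it first fails.
  j=7: holds
  j=8: holds
  j=9: holds
  j=10: holds
Holds through j=10; largest k = 3.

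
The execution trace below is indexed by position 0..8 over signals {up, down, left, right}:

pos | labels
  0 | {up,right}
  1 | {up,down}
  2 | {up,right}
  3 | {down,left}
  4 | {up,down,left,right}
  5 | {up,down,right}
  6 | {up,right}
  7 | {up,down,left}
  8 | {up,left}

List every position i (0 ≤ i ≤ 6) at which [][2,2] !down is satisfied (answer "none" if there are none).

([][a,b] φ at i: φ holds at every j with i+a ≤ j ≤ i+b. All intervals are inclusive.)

Evaluate at each i in [0,6]:
  i=0: ✓ (all of [2,2])
  i=1: ✗ (fails at j=3)
  i=2: ✗ (fails at j=4)
  i=3: ✗ (fails at j=5)
  i=4: ✓ (all of [6,6])
  i=5: ✗ (fails at j=7)
  i=6: ✓ (all of [8,8])

0, 4, 6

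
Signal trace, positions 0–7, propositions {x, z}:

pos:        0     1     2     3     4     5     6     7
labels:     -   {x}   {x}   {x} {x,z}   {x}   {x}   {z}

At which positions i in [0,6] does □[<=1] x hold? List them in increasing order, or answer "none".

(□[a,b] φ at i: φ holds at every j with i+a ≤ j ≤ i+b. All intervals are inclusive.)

Evaluate at each i in [0,6]:
  i=0: ✗ (fails at j=0)
  i=1: ✓ (all of [1,2])
  i=2: ✓ (all of [2,3])
  i=3: ✓ (all of [3,4])
  i=4: ✓ (all of [4,5])
  i=5: ✓ (all of [5,6])
  i=6: ✗ (fails at j=7)

1, 2, 3, 4, 5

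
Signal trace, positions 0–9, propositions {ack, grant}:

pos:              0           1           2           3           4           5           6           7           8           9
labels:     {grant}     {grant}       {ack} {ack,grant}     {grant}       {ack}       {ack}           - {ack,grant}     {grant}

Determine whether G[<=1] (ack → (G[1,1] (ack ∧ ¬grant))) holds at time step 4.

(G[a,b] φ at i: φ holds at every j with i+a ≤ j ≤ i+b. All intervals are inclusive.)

Check (ack → (G[1,1] (ack ∧ ¬grant))) at every j in [4,5]:
  j=4: antecedent false → ✓
  j=5: antecedent true; consequent holds on [6,6] → ✓
All positions satisfy it → formula holds.

Yes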